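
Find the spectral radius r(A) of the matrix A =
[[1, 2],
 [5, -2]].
r(A) = 4

The eigenvalues of A are the roots of its characteristic polynomial. With M = A (coefficients from the trace and determinant):
  p(λ) = det(λ I - M) = λ^2 + λ - 12.
For λ^2 + λ - 12 the discriminant is 49. It is a perfect square (7^2), so the roots are rational: λ = (-1 ± 7)/2 = 3, -4.
Thus the eigenvalues (to 4 decimals) are 3 (modulus 3); -4 (modulus 4). The spectral radius is the largest modulus: r(A) = 4. (Cross-check: r(A) ≤ ||A||_2 ≈ 5.389; equality holds whenever A is normal, though it can also hold for some non-normal A.)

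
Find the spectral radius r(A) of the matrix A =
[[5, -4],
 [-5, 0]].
r(A) = (5 + sqrt(105))/2 ≈ 7.6235

The eigenvalues of A are the roots of its characteristic polynomial. With M = A (coefficients from the trace and determinant):
  p(λ) = det(λ I - M) = λ^2 - 5λ - 20.
For λ^2 - 5λ - 20 the discriminant is 105. It is nonnegative but not a perfect square, so the roots are real and irrational: λ = (5 ± sqrt(105))/2 ≈ 7.6235, -2.6235.
Thus the eigenvalues (to 4 decimals) are 7.6235 (modulus 7.6235); -2.6235 (modulus 2.6235). The spectral radius is the largest modulus: r(A) = (5 + sqrt(105))/2 ≈ 7.6235. (Cross-check: r(A) ≤ ||A||_2 ≈ 7.6973; equality holds whenever A is normal, though it can also hold for some non-normal A.)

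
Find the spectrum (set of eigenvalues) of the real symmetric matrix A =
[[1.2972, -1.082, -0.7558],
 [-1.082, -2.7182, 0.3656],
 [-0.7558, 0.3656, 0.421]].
sigma(A) ≈ {-3, 0, 2}

A is real symmetric, so its spectrum consists of real eigenvalues. Expanding the characteristic polynomial of the displayed matrix gives
  det(λ I - A) = p(λ) = λ^3 + (1)λ^2 + (-6)λ + (0).
Solving p(λ) = 0 yields eigenvalues ≈ -3, 0, 2. (A is shown rounded to 4 decimals, so these recover the underlying integer eigenvalues to within that precision.)
Verification: the trace of A = -1 equals the sum of eigenvalues -1, and det(A) ≈ -0.0000 matches the eigenvalue product 0.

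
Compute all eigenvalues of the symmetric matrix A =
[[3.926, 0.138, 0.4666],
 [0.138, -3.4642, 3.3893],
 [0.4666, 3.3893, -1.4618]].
sigma(A) ≈ {-6, 1, 4}

A is real symmetric, so its spectrum consists of real eigenvalues. Expanding the characteristic polynomial of the displayed matrix gives
  det(λ I - A) = p(λ) = λ^3 + (1)λ^2 + (-26)λ + (24).
Solving p(λ) = 0 yields eigenvalues ≈ -6, 1, 4. (A is shown rounded to 4 decimals, so these recover the underlying integer eigenvalues to within that precision.)
Verification: the trace of A = -1 equals the sum of eigenvalues -1, and det(A) ≈ -23.9997 matches the eigenvalue product -24.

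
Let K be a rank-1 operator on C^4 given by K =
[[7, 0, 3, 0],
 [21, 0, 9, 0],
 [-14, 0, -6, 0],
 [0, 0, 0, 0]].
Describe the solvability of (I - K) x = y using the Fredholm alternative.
(I - K) is singular (det(I - K) = 0, i.e. 1 ∈ sigma(K)). (I - K) x = y is solvable iff y ⊥ ker((I - K)^*) = span{(7, 0, 3, 0)}, i.e. iff 7y_1 + 3y_3 = 0. When solvable, the solutions are x = y + c·(1, 3, -2, 0), c arbitrary (ker(I - K) = span{(1, 3, -2, 0)}, dimension 1).

K has rank 1, so it is an outer product K = u v^T: every row of K is a multiple of one row vector. Reading off the entries, u = (1, 3, -2, 0) and v = (7, 0, 3, 0) (row i of K equals u_i·v^T). A rank-one matrix u v^T satisfies K u = u (v·u) and kills the (3)-dimensional subspace v^⊥, so its characteristic polynomial is lambda^3 (lambda - v·u) with v·u = tr K = 1. Hence the eigenvalues of I - K are 1 (multiplicity 3) and 1 - (1) = 0, so det(I - K) = 0. (Direct check: I - K =
[[-6, 0, -3, 0],
 [-21, 1, -9, 0],
 [14, 0, 7, 0],
 [0, 0, 0, 1]]
has determinant 0.) So 1 is an eigenvalue of K and (I - K) is not invertible. The finite-dimensional Fredholm alternative says: either (I - K) is invertible, or ker(I - K) ≠ {0} and then range(I - K) = ker((I - K)^*)^⊥, with dim ker(I - K) = dim ker((I - K)^*). We are in the second case, so we need both kernels. Kernel of I - K: (I - K) u = u - u (v·u) = u - u = 0, so ker(I - K) = span{u} = span{(1, 3, -2, 0)} (it is exactly 1-dimensional because rank(I - K) = 3). Kernel of the adjoint: K is real, so (I - K)^* = I - K^T = I - v u^T, and (I - v u^T) v = v - v (u·v) = 0; hence ker((I - K)^*) = span{v} = span{(7, 0, 3, 0)}. Therefore (I - K) x = y is solvable iff <y, v> = 0, i.e. iff 7y_1 + 3y_3 = 0. When this holds, K y = u (v·y) = 0, so (I - K) y = y and x = y is a particular solution; the full solution set is the line x = y + c·u = y + c·(1, 3, -2, 0), c ∈ C.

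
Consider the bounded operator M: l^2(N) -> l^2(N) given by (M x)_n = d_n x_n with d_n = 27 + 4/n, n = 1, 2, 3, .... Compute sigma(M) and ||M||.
sigma(M) = {27 + 4/n : n ≥ 1} ∪ {27}; ||M|| = 31

A bounded diagonal operator on l^2 with diagonal entries d_n has spectrum equal to the closure of {d_n : n ≥ 1}: every d_n is an eigenvalue (with eigenvector e_n), so {d_n} ⊂ sigma(M); the spectrum is closed, so its closure is too; and for lambda not in the closure, (M - lambda I) has bounded inverse (the diagonal entries 1/(d_n - lambda) are bounded). For our sequence d_n = 27 + 4/n, n = 1, 2, 3, ...:
  - {d_n} = {27 + 4/n : n ≥ 1}; the only limit point is 27
  - closure = {27 + 4/n : n ≥ 1} ∪ {27}
For the norm: a diagonal operator has ||M|| = sup_n |d_n|. Here d_n = 27 + 4/n is positive and decreasing, so sup_n |d_n| = d_1 = 27 + 4 = 31. So ||M|| = 31.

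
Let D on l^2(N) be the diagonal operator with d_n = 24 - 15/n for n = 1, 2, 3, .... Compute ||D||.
||D|| = 24

For a diagonal operator on l^2 with entries d_n, ||D|| = sup_n |d_n|. Here d_1 = 9, d_2 = 33/2, ..., and d_n = 24 - 15/n increases monotonically toward 24. All terms lie in [9, 24), so |d_n| = d_n and the supremum is the limit 24, which is not attained by any individual d_n. Hence ||D|| = 24.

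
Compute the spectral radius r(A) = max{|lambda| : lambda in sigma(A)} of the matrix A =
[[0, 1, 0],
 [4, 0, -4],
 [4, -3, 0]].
r(A) ≈ 4.4286

The eigenvalues of A are the roots of its characteristic polynomial. With M = A (coefficients from the trace, the sum of principal 2x2 minors, and det A):
  p(λ) = det(λ I - M) = λ^3 - 16λ + 16.
No integer candidate from the rational root theorem (±divisors of 16) is a root, so the roots are irrational. The cubic discriminant is Δ = 9472 > 0, so there are three distinct real roots. p(-5) = -29 and p(-4) = 16 have opposite signs, so a root lies in (-5, -4); Newton's method refines it to λ ≈ -4.4286. p(1) = 1 and p(2) = -8 have opposite signs, so a root lies in (1, 2); Newton's method refines it to λ ≈ 1.0784. p(3) = -5 and p(4) = 16 have opposite signs, so a root lies in (3, 4); Newton's method refines it to λ ≈ 3.3503. Check (Vieta): the three roots sum to 0, matching tr M = 0.
Thus the eigenvalues (to 4 decimals) are -4.4286 (modulus 4.4286); 1.0784 (modulus 1.0784); 3.3503 (modulus 3.3503). The spectral radius is the largest modulus: r(A) ≈ 4.4286. (Cross-check: r(A) ≤ ||A||_2 ≈ 6.7052; equality holds whenever A is normal, though it can also hold for some non-normal A.)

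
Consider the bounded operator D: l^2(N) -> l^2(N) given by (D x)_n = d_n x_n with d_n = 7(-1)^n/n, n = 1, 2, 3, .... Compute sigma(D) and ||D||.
sigma(D) = {7(-1)^n/n : n ≥ 1} ∪ {0}; ||D|| = 7

A bounded diagonal operator on l^2 with diagonal entries d_n has spectrum equal to the closure of {d_n : n ≥ 1}: every d_n is an eigenvalue (with eigenvector e_n), so {d_n} ⊂ sigma(D); the spectrum is closed, so its closure is too; and for lambda not in the closure, (D - lambda I) has bounded inverse (the diagonal entries 1/(d_n - lambda) are bounded). For our sequence d_n = 7(-1)^n/n, n = 1, 2, 3, ...:
  - {d_n} = {7(-1)^n/n : n ≥ 1}; the only limit point is 0
  - closure = {7(-1)^n/n : n ≥ 1} ∪ {0}
For the norm: a diagonal operator has ||D|| = sup_n |d_n|. Here |d_n| = 7/n is decreasing, so sup_n |d_n| = |d_1| = 7. So ||D|| = 7.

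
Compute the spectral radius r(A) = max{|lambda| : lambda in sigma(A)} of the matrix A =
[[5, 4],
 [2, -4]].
r(A) = (1 + sqrt(113))/2 ≈ 5.8151

The eigenvalues of A are the roots of its characteristic polynomial. With M = A (coefficients from the trace and determinant):
  p(λ) = det(λ I - M) = λ^2 - λ - 28.
For λ^2 - λ - 28 the discriminant is 113. It is nonnegative but not a perfect square, so the roots are real and irrational: λ = (1 ± sqrt(113))/2 ≈ 5.8151, -4.8151.
Thus the eigenvalues (to 4 decimals) are 5.8151 (modulus 5.8151); -4.8151 (modulus 4.8151). The spectral radius is the largest modulus: r(A) = (1 + sqrt(113))/2 ≈ 5.8151. (Cross-check: r(A) ≤ ||A||_2 ≈ 6.5264; equality holds whenever A is normal, though it can also hold for some non-normal A.)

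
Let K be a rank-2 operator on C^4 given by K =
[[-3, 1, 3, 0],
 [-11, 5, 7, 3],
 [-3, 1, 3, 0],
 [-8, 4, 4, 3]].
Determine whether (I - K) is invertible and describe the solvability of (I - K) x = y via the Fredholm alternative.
(I - K) is singular (det(I - K) = 0, i.e. 1 ∈ sigma(K)). (I - K) x = y is solvable iff y ⊥ ker((I - K)^*) = span{(10, -2, -14, 3)}, i.e. iff 10y_1 - 2y_2 - 14y_3 + 3y_4 = 0. When solvable, x is determined up to adding multiples of (-1, -1, -1, 0) (ker(I - K) = span{(-1, -1, -1, 0)}, dimension 1).

K has rank 2 and factors as K = U V^T = u1 v1^T + u2 v2^T with u1 = (-1, -3, -1, -2), v1 = (3, -1, -3, 0), u2 = (0, 1, 0, 1), v2 = (-2, 2, -2, 3) (multiplying out reproduces the displayed K). The nonzero eigenvalues of U V^T coincide with those of the 2 x 2 matrix G = V^T U = [[v1·u1, v1·u2], [v2·u1, v2·u2]] = [[3, -1], [-8, 5]], and by the Sylvester determinant identity det(I_4 - U V^T) = det(I_2 - V^T U) = det([[-2, 1], [8, -4]]) = (-2)(-4) - (1)(8) = 0. (Direct check: I - K =
[[4, -1, -3, 0],
 [11, -4, -7, -3],
 [3, -1, -2, 0],
 [8, -4, -4, -2]]
has determinant 0.) So 1 is an eigenvalue of K and (I - K) is not invertible. The finite-dimensional Fredholm alternative says: either (I - K) is invertible, or ker(I - K) ≠ {0} and then range(I - K) = ker((I - K)^*)^⊥, with dim ker(I - K) = dim ker((I - K)^*). We are in the second case, so we compute both kernels via the 2 x 2 reduction. If (I - U V^T) x = 0 then x = U (V^T x) lies in the column space of U; writing x = U b gives U (I_2 - G) b = 0, and since u1, u2 are independent, (I_2 - G) b = 0. With I_2 - G = [[-2, 1], [8, -4]] (singular, as its determinant is 0) a null vector is b = (1, 2), so ker(I - K) = span{1·u1 + (2)·u2} = span{(-1, -1, -1, 0)}. For the adjoint, (I - K)^* = I - K^T = I - V U^T, and the same argument gives ker((I - K)^*) = {V a : (I_2 - G)^T a = 0}; (I_2 - G)^T = [[-2, 8], [1, -4]] has null vector a = (4, 1), so ker((I - K)^*) = span{4·v1 + (1)·v2} = span{(10, -2, -14, 3)}. (Both kernels are 1-dimensional, matching rank(I - K) = 3.) Therefore (I - K) x = y is solvable iff <y, (10, -2, -14, 3)> = 0, i.e. iff 10y_1 - 2y_2 - 14y_3 + 3y_4 = 0; when solvable the solution set is the line x_p + c·(-1, -1, -1, 0), c ∈ C.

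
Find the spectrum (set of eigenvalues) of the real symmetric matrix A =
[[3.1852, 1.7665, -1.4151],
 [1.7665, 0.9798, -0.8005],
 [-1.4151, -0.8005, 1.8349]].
sigma(A) ≈ {0, 1, 5}

A is real symmetric, so its spectrum consists of real eigenvalues. Expanding the characteristic polynomial of the displayed matrix gives
  det(λ I - A) = p(λ) = λ^3 + (-6)λ^2 + (5)λ + (0).
Solving p(λ) = 0 yields eigenvalues ≈ 0, 1, 5. (A is shown rounded to 4 decimals, so these recover the underlying integer eigenvalues to within that precision.)
Verification: the trace of A = 6 equals the sum of eigenvalues 6, and det(A) ≈ -0.0004 matches the eigenvalue product 0.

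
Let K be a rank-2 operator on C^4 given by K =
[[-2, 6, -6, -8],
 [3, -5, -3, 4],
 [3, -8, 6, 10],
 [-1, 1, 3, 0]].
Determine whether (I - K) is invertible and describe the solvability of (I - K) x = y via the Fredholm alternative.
(I - K) is invertible (det(I - K) = -96 ≠ 0), so for every y in C^4 the equation (I - K) x = y has a unique solution.

K has rank 2 and factors as K = U V^T = u1 v1^T + u2 v2^T with u1 = (-2, 3, 3, -1), v1 = (1, -2, 0, 2), u2 = (2, 1, -2, -1), v2 = (0, 1, -3, -2) (multiplying out reproduces the displayed K). The nonzero eigenvalues of U V^T coincide with those of the 2 x 2 matrix G = V^T U = [[v1·u1, v1·u2], [v2·u1, v2·u2]] = [[-10, -2], [-4, 9]], and by the Sylvester determinant identity det(I_4 - U V^T) = det(I_2 - V^T U) = det([[11, 2], [4, -8]]) = (11)(-8) - (2)(4) = -96. (Direct check: I - K =
[[3, -6, 6, 8],
 [-3, 6, 3, -4],
 [-3, 8, -5, -10],
 [1, -1, -3, 1]]
has determinant -96.) The finite-dimensional Fredholm alternative says: either (I - K) is invertible, or ker(I - K) ≠ {0} and then range(I - K) = ker((I - K)^*)^⊥, with dim ker(I - K) = dim ker((I - K)^*). Since det(I - K) ≠ 0, 1 is not an eigenvalue of K and ker(I - K) = {0}, so we are in the first case: for every y there is a unique x = (I - K)^(-1) y. (Explicitly, by the Woodbury identity, (I - U V^T)^(-1) = I + U (I_2 - G)^(-1) V^T.)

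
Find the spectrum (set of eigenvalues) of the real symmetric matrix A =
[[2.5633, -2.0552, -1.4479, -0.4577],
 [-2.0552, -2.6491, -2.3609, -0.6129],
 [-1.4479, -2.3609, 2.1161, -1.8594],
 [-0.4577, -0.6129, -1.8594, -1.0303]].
sigma(A) ≈ {-5, -1, 3, 4}

A is real symmetric, so its spectrum consists of real eigenvalues. Expanding the characteristic polynomial of the displayed matrix gives
  det(λ I - A) = p(λ) = λ^4 + (-1)λ^3 + (-25)λ^2 + (37.0023)λ + (59.9971).
Solving p(λ) = 0 yields eigenvalues ≈ -5, -1, 3, 4. (A is shown rounded to 4 decimals, so these recover the underlying integer eigenvalues to within that precision.)
Verification: the trace of A = 1 equals the sum of eigenvalues 1, and det(A) ≈ 59.9971 matches the eigenvalue product 60.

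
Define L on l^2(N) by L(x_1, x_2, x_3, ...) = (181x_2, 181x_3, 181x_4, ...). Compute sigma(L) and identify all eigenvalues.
sigma(L) = closed disk {z in C : |z| ≤ 181}; sigma_p(L) = open disk {z in C : |z| < 181}

Note L = 181·V where V is the unit left shift (V x)_k = x_{k+1}; so sigma(L) = 181·sigma(V) and ||L|| = 181||V||. ||L x||^2 = 32761sum_{k≥2} |x_k|^2 ≤ 32761||x||^2, with equality on {x : x_1 = 0}, so ||L|| = 181. For any lambda with |lambda| < 181, set r = lambda/181 (|r| < 1); the vector x = (1, r, r^2, ...) is in l^2 and satisfies L x = 181(r, r^2, ...) = lambda x, so lambda is an eigenvalue. On the boundary |lambda| = 181 the geometric series diverges, so no l^2 eigenvector exists, but these lambda lie in the approximate point spectrum. Hence sigma(L) is the closed disk of radius 181 and sigma_p(L) is the open disk.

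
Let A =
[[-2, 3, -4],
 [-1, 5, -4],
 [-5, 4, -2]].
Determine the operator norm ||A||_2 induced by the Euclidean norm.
||A||_2 ≈ 10.1604 (= sqrt(largest eigenvalue of A^T A))

||A||_2 = sigma_max(A) = sqrt(lambda_max(A^T A)). Form the symmetric matrix M = A^T A =
[[30, -31, 22],
 [-31, 50, -40],
 [22, -40, 36]].
Its characteristic polynomial (trace, sum of principal 2x2 minors, determinant of M give the coefficients) is
  p(λ) = det(λ I - M) = λ^3 - 116λ^2 + 1335λ - 1764.
No integer candidate from the rational root theorem (±divisors of 1764) is a root, so the roots are irrational. The cubic discriminant is Δ = 8283954852 > 0, so there are three distinct real roots. p(1) = -544 and p(2) = 450 have opposite signs, so a root lies in (1, 2); Newton's method refines it to λ ≈ 1.5193. p(11) = 216 and p(12) = -720 have opposite signs, so a root lies in (11, 12); Newton's method refines it to λ ≈ 11.247. p(103) = -2176 and p(104) = 7284 have opposite signs, so a root lies in (103, 104); Newton's method refines it to λ ≈ 103.2337. Check (Vieta): the three roots sum to 116, matching tr M = 116.
So the eigenvalues of A^T A are ≈ 1.5193, 11.247, 103.2337 (all ≥ 0, as they must be for A^T A). The largest is λ_max ≈ 103.2337, hence ||A||_2 = sqrt(λ_max) ≈ 10.1604.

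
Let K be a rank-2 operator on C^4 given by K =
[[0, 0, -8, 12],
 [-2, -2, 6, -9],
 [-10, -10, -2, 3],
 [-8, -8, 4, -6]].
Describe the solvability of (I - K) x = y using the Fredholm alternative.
(I - K) is invertible (det(I - K) = 31 ≠ 0), so for every y in C^4 the equation (I - K) x = y has a unique solution.

K has rank 2 and factors as K = U V^T = u1 v1^T + u2 v2^T with u1 = (-2, 1, -3, -1), v1 = (2, 2, 2, -3), u2 = (2, -2, -2, -3), v2 = (2, 2, -2, 3) (multiplying out reproduces the displayed K). The nonzero eigenvalues of U V^T coincide with those of the 2 x 2 matrix G = V^T U = [[v1·u1, v1·u2], [v2·u1, v2·u2]] = [[-5, 5], [1, -5]], and by the Sylvester determinant identity det(I_4 - U V^T) = det(I_2 - V^T U) = det([[6, -5], [-1, 6]]) = (6)(6) - (-5)(-1) = 31. (Direct check: I - K =
[[1, 0, 8, -12],
 [2, 3, -6, 9],
 [10, 10, 3, -3],
 [8, 8, -4, 7]]
has determinant 31.) The finite-dimensional Fredholm alternative says: either (I - K) is invertible, or ker(I - K) ≠ {0} and then range(I - K) = ker((I - K)^*)^⊥, with dim ker(I - K) = dim ker((I - K)^*). Since det(I - K) ≠ 0, 1 is not an eigenvalue of K and ker(I - K) = {0}, so we are in the first case: for every y there is a unique x = (I - K)^(-1) y. (Explicitly, by the Woodbury identity, (I - U V^T)^(-1) = I + U (I_2 - G)^(-1) V^T.)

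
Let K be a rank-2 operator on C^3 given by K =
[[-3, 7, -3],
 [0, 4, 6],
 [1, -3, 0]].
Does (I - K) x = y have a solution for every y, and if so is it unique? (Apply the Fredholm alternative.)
(I - K) is invertible (det(I - K) = 9 ≠ 0), so for every y in C^3 the equation (I - K) x = y has a unique solution.

K has rank 2 and factors as K = U V^T = u1 v1^T + u2 v2^T with u1 = (-1, 2, 0), v1 = (0, 2, 3), u2 = (3, 0, -1), v2 = (-1, 3, 0) (multiplying out reproduces the displayed K). The nonzero eigenvalues of U V^T coincide with those of the 2 x 2 matrix G = V^T U = [[v1·u1, v1·u2], [v2·u1, v2·u2]] = [[4, -3], [7, -3]], and by the Sylvester determinant identity det(I_3 - U V^T) = det(I_2 - V^T U) = det([[-3, 3], [-7, 4]]) = (-3)(4) - (3)(-7) = 9. (Direct check: I - K =
[[4, -7, 3],
 [0, -3, -6],
 [-1, 3, 1]]
has determinant 9.) The finite-dimensional Fredholm alternative says: either (I - K) is invertible, or ker(I - K) ≠ {0} and then range(I - K) = ker((I - K)^*)^⊥, with dim ker(I - K) = dim ker((I - K)^*). Since det(I - K) ≠ 0, 1 is not an eigenvalue of K and ker(I - K) = {0}, so we are in the first case: for every y there is a unique x = (I - K)^(-1) y. (Explicitly, by the Woodbury identity, (I - U V^T)^(-1) = I + U (I_2 - G)^(-1) V^T.)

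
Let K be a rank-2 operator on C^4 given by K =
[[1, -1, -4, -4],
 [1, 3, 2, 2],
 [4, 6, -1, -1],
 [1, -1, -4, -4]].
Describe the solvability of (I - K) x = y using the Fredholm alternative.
(I - K) is invertible (det(I - K) = -4 ≠ 0), so for every y in C^4 the equation (I - K) x = y has a unique solution.

K has rank 2 and factors as K = U V^T = u1 v1^T + u2 v2^T with u1 = (2, 0, 3, 2), v1 = (1, 1, -1, -1), u2 = (-1, 1, 1, -1), v2 = (1, 3, 2, 2) (multiplying out reproduces the displayed K). The nonzero eigenvalues of U V^T coincide with those of the 2 x 2 matrix G = V^T U = [[v1·u1, v1·u2], [v2·u1, v2·u2]] = [[-3, 0], [12, 2]], and by the Sylvester determinant identity det(I_4 - U V^T) = det(I_2 - V^T U) = det([[4, 0], [-12, -1]]) = (4)(-1) - (0)(-12) = -4. (Direct check: I - K =
[[0, 1, 4, 4],
 [-1, -2, -2, -2],
 [-4, -6, 2, 1],
 [-1, 1, 4, 5]]
has determinant -4.) The finite-dimensional Fredholm alternative says: either (I - K) is invertible, or ker(I - K) ≠ {0} and then range(I - K) = ker((I - K)^*)^⊥, with dim ker(I - K) = dim ker((I - K)^*). Since det(I - K) ≠ 0, 1 is not an eigenvalue of K and ker(I - K) = {0}, so we are in the first case: for every y there is a unique x = (I - K)^(-1) y. (Explicitly, by the Woodbury identity, (I - U V^T)^(-1) = I + U (I_2 - G)^(-1) V^T.)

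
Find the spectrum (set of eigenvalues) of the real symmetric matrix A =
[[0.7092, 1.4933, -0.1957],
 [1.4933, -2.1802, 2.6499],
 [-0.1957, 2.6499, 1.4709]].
sigma(A) ≈ {-4, 1, 3}

A is real symmetric, so its spectrum consists of real eigenvalues. Expanding the characteristic polynomial of the displayed matrix gives
  det(λ I - A) = p(λ) = λ^3 + (0)λ^2 + (-13)λ + (12).
Solving p(λ) = 0 yields eigenvalues ≈ -4, 1, 3. (A is shown rounded to 4 decimals, so these recover the underlying integer eigenvalues to within that precision.)
Verification: the trace of A = 0 equals the sum of eigenvalues 0, and det(A) ≈ -11.9996 matches the eigenvalue product -12.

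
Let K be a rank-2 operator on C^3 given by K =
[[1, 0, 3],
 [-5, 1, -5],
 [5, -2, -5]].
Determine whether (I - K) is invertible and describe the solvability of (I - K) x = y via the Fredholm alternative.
(I - K) is invertible (det(I - K) = -30 ≠ 0), so for every y in C^3 the equation (I - K) x = y has a unique solution.

K has rank 2 and factors as K = U V^T = u1 v1^T + u2 v2^T with u1 = (-1, 2, 1), v1 = (-1, 0, -3), u2 = (0, -1, 2), v2 = (3, -1, -1) (multiplying out reproduces the displayed K). The nonzero eigenvalues of U V^T coincide with those of the 2 x 2 matrix G = V^T U = [[v1·u1, v1·u2], [v2·u1, v2·u2]] = [[-2, -6], [-6, -1]], and by the Sylvester determinant identity det(I_3 - U V^T) = det(I_2 - V^T U) = det([[3, 6], [6, 2]]) = (3)(2) - (6)(6) = -30. (Direct check: I - K =
[[0, 0, -3],
 [5, 0, 5],
 [-5, 2, 6]]
has determinant -30.) The finite-dimensional Fredholm alternative says: either (I - K) is invertible, or ker(I - K) ≠ {0} and then range(I - K) = ker((I - K)^*)^⊥, with dim ker(I - K) = dim ker((I - K)^*). Since det(I - K) ≠ 0, 1 is not an eigenvalue of K and ker(I - K) = {0}, so we are in the first case: for every y there is a unique x = (I - K)^(-1) y. (Explicitly, by the Woodbury identity, (I - U V^T)^(-1) = I + U (I_2 - G)^(-1) V^T.)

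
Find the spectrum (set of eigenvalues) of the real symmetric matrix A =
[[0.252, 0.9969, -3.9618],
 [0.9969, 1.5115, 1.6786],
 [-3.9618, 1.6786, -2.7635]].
sigma(A) ≈ {-6, 2, 3}

A is real symmetric, so its spectrum consists of real eigenvalues. Expanding the characteristic polynomial of the displayed matrix gives
  det(λ I - A) = p(λ) = λ^3 + (1)λ^2 + (-24)λ + (36).
Solving p(λ) = 0 yields eigenvalues ≈ -6, 2, 3. (A is shown rounded to 4 decimals, so these recover the underlying integer eigenvalues to within that precision.)
Verification: the trace of A = -1 equals the sum of eigenvalues -1, and det(A) ≈ -35.9999 matches the eigenvalue product -36.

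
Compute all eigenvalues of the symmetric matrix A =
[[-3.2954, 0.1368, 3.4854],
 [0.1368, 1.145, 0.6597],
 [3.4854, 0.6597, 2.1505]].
sigma(A) ≈ {-5, 1, 4}

A is real symmetric, so its spectrum consists of real eigenvalues. Expanding the characteristic polynomial of the displayed matrix gives
  det(λ I - A) = p(λ) = λ^3 + (0)λ^2 + (-21)λ + (20).
Solving p(λ) = 0 yields eigenvalues ≈ -5, 1, 4. (A is shown rounded to 4 decimals, so these recover the underlying integer eigenvalues to within that precision.)
Verification: the trace of A = 0 equals the sum of eigenvalues 0, and det(A) ≈ -20.0008 matches the eigenvalue product -20.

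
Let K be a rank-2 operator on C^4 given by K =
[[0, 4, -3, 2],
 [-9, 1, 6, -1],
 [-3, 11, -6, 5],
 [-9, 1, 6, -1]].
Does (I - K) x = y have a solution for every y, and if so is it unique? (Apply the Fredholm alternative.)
(I - K) is invertible (det(I - K) = -44 ≠ 0), so for every y in C^4 the equation (I - K) x = y has a unique solution.

K has rank 2 and factors as K = U V^T = u1 v1^T + u2 v2^T with u1 = (-1, 2, -2, 2), v1 = (-3, -1, 3, -1), u2 = (1, 1, 3, 1), v2 = (-3, 3, 0, 1) (multiplying out reproduces the displayed K). The nonzero eigenvalues of U V^T coincide with those of the 2 x 2 matrix G = V^T U = [[v1·u1, v1·u2], [v2·u1, v2·u2]] = [[-7, 4], [11, 1]], and by the Sylvester determinant identity det(I_4 - U V^T) = det(I_2 - V^T U) = det([[8, -4], [-11, 0]]) = (8)(0) - (-4)(-11) = -44. (Direct check: I - K =
[[1, -4, 3, -2],
 [9, 0, -6, 1],
 [3, -11, 7, -5],
 [9, -1, -6, 2]]
has determinant -44.) The finite-dimensional Fredholm alternative says: either (I - K) is invertible, or ker(I - K) ≠ {0} and then range(I - K) = ker((I - K)^*)^⊥, with dim ker(I - K) = dim ker((I - K)^*). Since det(I - K) ≠ 0, 1 is not an eigenvalue of K and ker(I - K) = {0}, so we are in the first case: for every y there is a unique x = (I - K)^(-1) y. (Explicitly, by the Woodbury identity, (I - U V^T)^(-1) = I + U (I_2 - G)^(-1) V^T.)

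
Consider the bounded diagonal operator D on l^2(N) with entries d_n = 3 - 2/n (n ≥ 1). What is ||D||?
||D|| = 3

For a diagonal operator on l^2 with entries d_n, ||D|| = sup_n |d_n|. Here d_1 = 1, d_2 = 2, ..., and d_n = 3 - 2/n increases monotonically toward 3. All terms lie in [1, 3), so |d_n| = d_n and the supremum is the limit 3, which is not attained by any individual d_n. Hence ||D|| = 3.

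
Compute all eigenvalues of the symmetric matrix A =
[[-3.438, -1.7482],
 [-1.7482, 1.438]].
sigma(A) ≈ {-4, 2}

A is real symmetric, so its spectrum consists of real eigenvalues. Expanding the characteristic polynomial of the displayed matrix gives
  det(λ I - A) = p(λ) = λ^2 + (2)λ + (-8).
Solving p(λ) = 0 yields eigenvalues ≈ -4, 2. (A is shown rounded to 4 decimals, so these recover the underlying integer eigenvalues to within that precision.)
Verification: the trace of A = -2 equals the sum of eigenvalues -2, and det(A) ≈ -8.0000 matches the eigenvalue product -8.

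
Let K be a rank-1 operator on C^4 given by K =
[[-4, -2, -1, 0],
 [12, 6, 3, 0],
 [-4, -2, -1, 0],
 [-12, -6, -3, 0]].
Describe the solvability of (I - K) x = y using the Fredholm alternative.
(I - K) is singular (det(I - K) = 0, i.e. 1 ∈ sigma(K)). (I - K) x = y is solvable iff y ⊥ ker((I - K)^*) = span{(-4, -2, -1, 0)}, i.e. iff -4y_1 - 2y_2 - y_3 = 0. When solvable, the solutions are x = y + c·(1, -3, 1, 3), c arbitrary (ker(I - K) = span{(1, -3, 1, 3)}, dimension 1).

K has rank 1, so it is an outer product K = u v^T: every row of K is a multiple of one row vector. Reading off the entries, u = (1, -3, 1, 3) and v = (-4, -2, -1, 0) (row i of K equals u_i·v^T). A rank-one matrix u v^T satisfies K u = u (v·u) and kills the (3)-dimensional subspace v^⊥, so its characteristic polynomial is lambda^3 (lambda - v·u) with v·u = tr K = 1. Hence the eigenvalues of I - K are 1 (multiplicity 3) and 1 - (1) = 0, so det(I - K) = 0. (Direct check: I - K =
[[5, 2, 1, 0],
 [-12, -5, -3, 0],
 [4, 2, 2, 0],
 [12, 6, 3, 1]]
has determinant 0.) So 1 is an eigenvalue of K and (I - K) is not invertible. The finite-dimensional Fredholm alternative says: either (I - K) is invertible, or ker(I - K) ≠ {0} and then range(I - K) = ker((I - K)^*)^⊥, with dim ker(I - K) = dim ker((I - K)^*). We are in the second case, so we need both kernels. Kernel of I - K: (I - K) u = u - u (v·u) = u - u = 0, so ker(I - K) = span{u} = span{(1, -3, 1, 3)} (it is exactly 1-dimensional because rank(I - K) = 3). Kernel of the adjoint: K is real, so (I - K)^* = I - K^T = I - v u^T, and (I - v u^T) v = v - v (u·v) = 0; hence ker((I - K)^*) = span{v} = span{(-4, -2, -1, 0)}. Therefore (I - K) x = y is solvable iff <y, v> = 0, i.e. iff -4y_1 - 2y_2 - y_3 = 0. When this holds, K y = u (v·y) = 0, so (I - K) y = y and x = y is a particular solution; the full solution set is the line x = y + c·u = y + c·(1, -3, 1, 3), c ∈ C.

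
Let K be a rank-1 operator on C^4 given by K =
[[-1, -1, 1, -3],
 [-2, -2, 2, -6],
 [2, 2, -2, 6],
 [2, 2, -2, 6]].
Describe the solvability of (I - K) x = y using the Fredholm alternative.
(I - K) is singular (det(I - K) = 0, i.e. 1 ∈ sigma(K)). (I - K) x = y is solvable iff y ⊥ ker((I - K)^*) = span{(-1, -1, 1, -3)}, i.e. iff -y_1 - y_2 + y_3 - 3y_4 = 0. When solvable, the solutions are x = y + c·(1, 2, -2, -2), c arbitrary (ker(I - K) = span{(1, 2, -2, -2)}, dimension 1).

K has rank 1, so it is an outer product K = u v^T: every row of K is a multiple of one row vector. Reading off the entries, u = (1, 2, -2, -2) and v = (-1, -1, 1, -3) (row i of K equals u_i·v^T). A rank-one matrix u v^T satisfies K u = u (v·u) and kills the (3)-dimensional subspace v^⊥, so its characteristic polynomial is lambda^3 (lambda - v·u) with v·u = tr K = 1. Hence the eigenvalues of I - K are 1 (multiplicity 3) and 1 - (1) = 0, so det(I - K) = 0. (Direct check: I - K =
[[2, 1, -1, 3],
 [2, 3, -2, 6],
 [-2, -2, 3, -6],
 [-2, -2, 2, -5]]
has determinant 0.) So 1 is an eigenvalue of K and (I - K) is not invertible. The finite-dimensional Fredholm alternative says: either (I - K) is invertible, or ker(I - K) ≠ {0} and then range(I - K) = ker((I - K)^*)^⊥, with dim ker(I - K) = dim ker((I - K)^*). We are in the second case, so we need both kernels. Kernel of I - K: (I - K) u = u - u (v·u) = u - u = 0, so ker(I - K) = span{u} = span{(1, 2, -2, -2)} (it is exactly 1-dimensional because rank(I - K) = 3). Kernel of the adjoint: K is real, so (I - K)^* = I - K^T = I - v u^T, and (I - v u^T) v = v - v (u·v) = 0; hence ker((I - K)^*) = span{v} = span{(-1, -1, 1, -3)}. Therefore (I - K) x = y is solvable iff <y, v> = 0, i.e. iff -y_1 - y_2 + y_3 - 3y_4 = 0. When this holds, K y = u (v·y) = 0, so (I - K) y = y and x = y is a particular solution; the full solution set is the line x = y + c·u = y + c·(1, 2, -2, -2), c ∈ C.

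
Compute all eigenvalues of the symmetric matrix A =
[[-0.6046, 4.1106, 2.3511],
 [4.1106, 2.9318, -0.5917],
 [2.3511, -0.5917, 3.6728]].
sigma(A) ≈ {-4, 4, 6}

A is real symmetric, so its spectrum consists of real eigenvalues. Expanding the characteristic polynomial of the displayed matrix gives
  det(λ I - A) = p(λ) = λ^3 + (-6)λ^2 + (-16)λ + (96).
Solving p(λ) = 0 yields eigenvalues ≈ -4, 4, 6. (A is shown rounded to 4 decimals, so these recover the underlying integer eigenvalues to within that precision.)
Verification: the trace of A = 6 equals the sum of eigenvalues 6, and det(A) ≈ -96.0009 matches the eigenvalue product -96.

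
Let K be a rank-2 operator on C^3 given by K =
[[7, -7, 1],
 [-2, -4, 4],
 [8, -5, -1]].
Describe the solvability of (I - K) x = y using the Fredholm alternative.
(I - K) is invertible (det(I - K) = -34 ≠ 0), so for every y in C^3 the equation (I - K) x = y has a unique solution.

K has rank 2 and factors as K = U V^T = u1 v1^T + u2 v2^T with u1 = (-1, 2, -2), v1 = (-3, 1, 1), u2 = (2, 2, 1), v2 = (2, -3, 1) (multiplying out reproduces the displayed K). The nonzero eigenvalues of U V^T coincide with those of the 2 x 2 matrix G = V^T U = [[v1·u1, v1·u2], [v2·u1, v2·u2]] = [[3, -3], [-10, -1]], and by the Sylvester determinant identity det(I_3 - U V^T) = det(I_2 - V^T U) = det([[-2, 3], [10, 2]]) = (-2)(2) - (3)(10) = -34. (Direct check: I - K =
[[-6, 7, -1],
 [2, 5, -4],
 [-8, 5, 2]]
has determinant -34.) The finite-dimensional Fredholm alternative says: either (I - K) is invertible, or ker(I - K) ≠ {0} and then range(I - K) = ker((I - K)^*)^⊥, with dim ker(I - K) = dim ker((I - K)^*). Since det(I - K) ≠ 0, 1 is not an eigenvalue of K and ker(I - K) = {0}, so we are in the first case: for every y there is a unique x = (I - K)^(-1) y. (Explicitly, by the Woodbury identity, (I - U V^T)^(-1) = I + U (I_2 - G)^(-1) V^T.)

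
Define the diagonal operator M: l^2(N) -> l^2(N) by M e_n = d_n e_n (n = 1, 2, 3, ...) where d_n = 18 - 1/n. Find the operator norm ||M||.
||M|| = 18

For a diagonal operator on l^2 with entries d_n, ||M|| = sup_n |d_n|. Here d_1 = 17, d_2 = 35/2, ..., and d_n = 18 - 1/n increases monotonically toward 18. All terms lie in [17, 18), so |d_n| = d_n and the supremum is the limit 18, which is not attained by any individual d_n. Hence ||M|| = 18.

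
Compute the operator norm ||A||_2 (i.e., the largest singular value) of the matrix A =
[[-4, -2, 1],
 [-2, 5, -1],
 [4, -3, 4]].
||A||_2 ≈ 7.9521 (= sqrt(largest eigenvalue of A^T A))

||A||_2 = sigma_max(A) = sqrt(lambda_max(A^T A)). Form the symmetric matrix M = A^T A =
[[36, -14, 14],
 [-14, 38, -19],
 [14, -19, 18]].
Its characteristic polynomial (trace, sum of principal 2x2 minors, determinant of M give the coefficients) is
  p(λ) = det(λ I - M) = λ^3 - 92λ^2 + 1947λ - 8100.
No integer candidate from the rational root theorem (±divisors of 8100) is a root, so the roots are irrational. The cubic discriminant is Δ = 1677904884 > 0, so there are three distinct real roots. p(5) = -540 and p(6) = 486 have opposite signs, so a root lies in (5, 6); Newton's method refines it to λ ≈ 5.5079. p(23) = 180 and p(24) = -540 have opposite signs, so a root lies in (23, 24); Newton's method refines it to λ ≈ 23.2557. p(63) = -540 and p(64) = 1820 have opposite signs, so a root lies in (63, 64); Newton's method refines it to λ ≈ 63.2363. Check (Vieta): the three roots sum to 92, matching tr M = 92.
So the eigenvalues of A^T A are ≈ 5.5079, 23.2557, 63.2363 (all ≥ 0, as they must be for A^T A). The largest is λ_max ≈ 63.2363, hence ||A||_2 = sqrt(λ_max) ≈ 7.9521.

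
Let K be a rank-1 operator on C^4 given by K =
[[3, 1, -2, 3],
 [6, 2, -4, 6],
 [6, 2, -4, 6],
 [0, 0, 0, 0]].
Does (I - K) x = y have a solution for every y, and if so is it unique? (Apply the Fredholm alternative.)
(I - K) is singular (det(I - K) = 0, i.e. 1 ∈ sigma(K)). (I - K) x = y is solvable iff y ⊥ ker((I - K)^*) = span{(3, 1, -2, 3)}, i.e. iff 3y_1 + y_2 - 2y_3 + 3y_4 = 0. When solvable, the solutions are x = y + c·(1, 2, 2, 0), c arbitrary (ker(I - K) = span{(1, 2, 2, 0)}, dimension 1).

K has rank 1, so it is an outer product K = u v^T: every row of K is a multiple of one row vector. Reading off the entries, u = (1, 2, 2, 0) and v = (3, 1, -2, 3) (row i of K equals u_i·v^T). A rank-one matrix u v^T satisfies K u = u (v·u) and kills the (3)-dimensional subspace v^⊥, so its characteristic polynomial is lambda^3 (lambda - v·u) with v·u = tr K = 1. Hence the eigenvalues of I - K are 1 (multiplicity 3) and 1 - (1) = 0, so det(I - K) = 0. (Direct check: I - K =
[[-2, -1, 2, -3],
 [-6, -1, 4, -6],
 [-6, -2, 5, -6],
 [0, 0, 0, 1]]
has determinant 0.) So 1 is an eigenvalue of K and (I - K) is not invertible. The finite-dimensional Fredholm alternative says: either (I - K) is invertible, or ker(I - K) ≠ {0} and then range(I - K) = ker((I - K)^*)^⊥, with dim ker(I - K) = dim ker((I - K)^*). We are in the second case, so we need both kernels. Kernel of I - K: (I - K) u = u - u (v·u) = u - u = 0, so ker(I - K) = span{u} = span{(1, 2, 2, 0)} (it is exactly 1-dimensional because rank(I - K) = 3). Kernel of the adjoint: K is real, so (I - K)^* = I - K^T = I - v u^T, and (I - v u^T) v = v - v (u·v) = 0; hence ker((I - K)^*) = span{v} = span{(3, 1, -2, 3)}. Therefore (I - K) x = y is solvable iff <y, v> = 0, i.e. iff 3y_1 + y_2 - 2y_3 + 3y_4 = 0. When this holds, K y = u (v·y) = 0, so (I - K) y = y and x = y is a particular solution; the full solution set is the line x = y + c·u = y + c·(1, 2, 2, 0), c ∈ C.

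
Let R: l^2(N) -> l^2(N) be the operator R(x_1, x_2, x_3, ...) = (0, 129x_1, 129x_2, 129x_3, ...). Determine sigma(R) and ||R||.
sigma(R) = closed disk {z in C : |z| ≤ 129}; ||R|| = 129

Note R = 129·U where U is the unit right shift (U x)_k = x_{k-1} (with x_0 := 0); so ||R|| = 129||U|| and sigma(R) = 129·sigma(U). ||R x||^2 = sum_{k≥1} |129x_k|^2 = 16641||x||^2, so ||R|| = 129 and sigma(R) ⊂ {|z| ≤ 129}. For any |lambda| < 129, the equation (R - lambda I) x = 0 forces x_1 = 0, then 129x_k = lambda x_{k+1} ⇒ x = 0, so R has no eigenvalues. But (R - lambda I) is not surjective for |lambda| < 129: solving (R - lambda I) x = e_1 would require x_n proportional to (lambda/129)^(-n), which is not in l^2. So every |lambda| < 129 lies in the residual spectrum. The boundary |lambda| = 129 is in the approximate point spectrum (the spectrum is closed). Hence sigma(R) is the closed disk of radius 129.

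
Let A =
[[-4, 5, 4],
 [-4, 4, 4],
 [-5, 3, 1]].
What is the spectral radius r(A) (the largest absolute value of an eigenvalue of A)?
r(A) ≈ 3.789

The eigenvalues of A are the roots of its characteristic polynomial. With M = A (coefficients from the trace, the sum of principal 2x2 minors, and det A):
  p(λ) = det(λ I - M) = λ^3 - λ^2 + 12λ + 16.
No integer candidate from the rational root theorem (±divisors of 16) is a root, so the roots are irrational. The cubic discriminant is Δ = -17072 < 0, so there is one real root and a complex-conjugate pair. p(-2) = -20 and p(-1) = 2 have opposite signs, so a root lies in (-2, -1); Newton's method refines it to λ ≈ -1.1145. Dividing out (λ - (-1.1145)) leaves approximately λ^2 - 2.1145λ + 14.3565. For λ^2 - 2.1145λ + 14.3565 the discriminant is -52.9551. It is negative, so the remaining roots are the complex-conjugate pair λ ≈ 1.0572 ± 3.6385i. Their product equals the constant term, so |λ|^2 ≈ 14.3565 and |λ| ≈ 3.789.
Thus the eigenvalues (to 4 decimals) are -1.1145 (modulus 1.1145); 1.0572 ± 3.6385i (modulus 3.789). The spectral radius is the largest modulus: r(A) ≈ 3.789. (Cross-check: r(A) ≤ ||A||_2 ≈ 11.5473; equality holds whenever A is normal, though it can also hold for some non-normal A.)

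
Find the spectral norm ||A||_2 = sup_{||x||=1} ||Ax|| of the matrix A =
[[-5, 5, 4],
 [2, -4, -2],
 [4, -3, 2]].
||A||_2 ≈ 10.0957 (= sqrt(largest eigenvalue of A^T A))

||A||_2 = sigma_max(A) = sqrt(lambda_max(A^T A)). Form the symmetric matrix M = A^T A =
[[45, -45, -16],
 [-45, 50, 22],
 [-16, 22, 24]].
Its characteristic polynomial (trace, sum of principal 2x2 minors, determinant of M give the coefficients) is
  p(λ) = det(λ I - M) = λ^3 - 119λ^2 + 1765λ - 2500.
No integer candidate from the rational root theorem (±divisors of 2500) is a root, so the roots are irrational. The cubic discriminant is Δ = 14552447725 > 0, so there are three distinct real roots. p(1) = -853 and p(2) = 562 have opposite signs, so a root lies in (1, 2); Newton's method refines it to λ ≈ 1.5832. p(15) = 575 and p(16) = -628 have opposite signs, so a root lies in (15, 16); Newton's method refines it to λ ≈ 15.493. p(101) = -7853 and p(102) = 662 have opposite signs, so a root lies in (101, 102); Newton's method refines it to λ ≈ 101.9238. Check (Vieta): the three roots sum to 119, matching tr M = 119.
So the eigenvalues of A^T A are ≈ 1.5832, 15.493, 101.9238 (all ≥ 0, as they must be for A^T A). The largest is λ_max ≈ 101.9238, hence ||A||_2 = sqrt(λ_max) ≈ 10.0957.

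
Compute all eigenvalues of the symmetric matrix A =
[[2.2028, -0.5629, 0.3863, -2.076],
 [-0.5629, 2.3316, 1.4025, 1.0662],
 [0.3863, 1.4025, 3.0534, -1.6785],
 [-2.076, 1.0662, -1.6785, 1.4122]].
sigma(A) ≈ {-1, 1, 4, 5}

A is real symmetric, so its spectrum consists of real eigenvalues. Expanding the characteristic polynomial of the displayed matrix gives
  det(λ I - A) = p(λ) = λ^4 + (-9)λ^3 + (19)λ^2 + (9)λ + (-20).
Solving p(λ) = 0 yields eigenvalues ≈ -1, 1, 4, 5. (A is shown rounded to 4 decimals, so these recover the underlying integer eigenvalues to within that precision.)
Verification: the trace of A = 9 equals the sum of eigenvalues 9, and det(A) ≈ -20.0003 matches the eigenvalue product -20.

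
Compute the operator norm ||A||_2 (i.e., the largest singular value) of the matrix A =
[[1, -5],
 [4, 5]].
||A||_2 = sqrt((67 + sqrt(1989))/2) ≈ 7.4699 (= sqrt(largest eigenvalue of A^T A))

||A||_2 = sigma_max(A) = sqrt(lambda_max(A^T A)). Form the symmetric matrix M = A^T A =
[[17, 15],
 [15, 50]].
Its characteristic polynomial (trace, determinant of M give the coefficients) is
  p(λ) = det(λ I - M) = λ^2 - 67λ + 625.
For λ^2 - 67λ + 625 the discriminant is 1989. It is nonnegative but not a perfect square, so the roots are real and irrational: λ = (67 ± sqrt(1989))/2 ≈ 55.7991, 11.2009.
So the eigenvalues of A^T A are ≈ 11.2009, 55.7991 (all ≥ 0, as they must be for A^T A). The largest is λ_max = (67 + sqrt(1989))/2 ≈ 55.7991, hence ||A||_2 = sqrt(λ_max) = sqrt((67 + sqrt(1989))/2) ≈ 7.4699.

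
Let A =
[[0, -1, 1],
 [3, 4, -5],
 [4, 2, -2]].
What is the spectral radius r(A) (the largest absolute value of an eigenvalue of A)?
r(A) ≈ 2.3146

The eigenvalues of A are the roots of its characteristic polynomial. With M = A (coefficients from the trace, the sum of principal 2x2 minors, and det A):
  p(λ) = det(λ I - M) = λ^3 - 2λ^2 + λ - 4.
No integer candidate from the rational root theorem (±divisors of 4) is a root, so the roots are irrational. The cubic discriminant is Δ = -416 < 0, so there is one real root and a complex-conjugate pair. p(2) = -2 and p(3) = 8 have opposite signs, so a root lies in (2, 3); Newton's method refines it to λ ≈ 2.3146. Dividing out (λ - (2.3146)) leaves approximately λ^2 + 0.3146λ + 1.7282. For λ^2 + 0.3146λ + 1.7282 the discriminant is -6.8137. It is negative, so the remaining roots are the complex-conjugate pair λ ≈ -0.1573 ± 1.3052i. Their product equals the constant term, so |λ|^2 ≈ 1.7282 and |λ| ≈ 1.3146.
Thus the eigenvalues (to 4 decimals) are 2.3146 (modulus 2.3146); -0.1573 ± 1.3052i (modulus 1.3146). The spectral radius is the largest modulus: r(A) ≈ 2.3146. (Cross-check: r(A) ≤ ||A||_2 ≈ 8.4299; equality holds whenever A is normal, though it can also hold for some non-normal A.)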